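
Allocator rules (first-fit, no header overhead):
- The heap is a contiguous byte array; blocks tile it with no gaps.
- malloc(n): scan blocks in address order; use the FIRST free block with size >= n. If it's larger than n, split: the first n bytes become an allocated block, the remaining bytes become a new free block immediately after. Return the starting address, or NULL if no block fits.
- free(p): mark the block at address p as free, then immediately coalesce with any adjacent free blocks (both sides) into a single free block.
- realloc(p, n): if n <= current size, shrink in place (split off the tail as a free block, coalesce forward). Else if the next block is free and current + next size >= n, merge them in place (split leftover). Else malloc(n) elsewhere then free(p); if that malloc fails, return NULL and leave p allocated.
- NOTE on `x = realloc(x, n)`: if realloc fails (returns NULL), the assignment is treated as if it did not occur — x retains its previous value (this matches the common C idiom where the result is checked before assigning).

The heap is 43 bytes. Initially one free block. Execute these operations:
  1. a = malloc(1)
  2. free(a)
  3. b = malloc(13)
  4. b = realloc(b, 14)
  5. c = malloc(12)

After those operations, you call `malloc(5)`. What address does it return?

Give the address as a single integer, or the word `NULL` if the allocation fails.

Answer: 26

Derivation:
Op 1: a = malloc(1) -> a = 0; heap: [0-0 ALLOC][1-42 FREE]
Op 2: free(a) -> (freed a); heap: [0-42 FREE]
Op 3: b = malloc(13) -> b = 0; heap: [0-12 ALLOC][13-42 FREE]
Op 4: b = realloc(b, 14) -> b = 0; heap: [0-13 ALLOC][14-42 FREE]
Op 5: c = malloc(12) -> c = 14; heap: [0-13 ALLOC][14-25 ALLOC][26-42 FREE]
malloc(5): first-fit scan over [0-13 ALLOC][14-25 ALLOC][26-42 FREE] -> 26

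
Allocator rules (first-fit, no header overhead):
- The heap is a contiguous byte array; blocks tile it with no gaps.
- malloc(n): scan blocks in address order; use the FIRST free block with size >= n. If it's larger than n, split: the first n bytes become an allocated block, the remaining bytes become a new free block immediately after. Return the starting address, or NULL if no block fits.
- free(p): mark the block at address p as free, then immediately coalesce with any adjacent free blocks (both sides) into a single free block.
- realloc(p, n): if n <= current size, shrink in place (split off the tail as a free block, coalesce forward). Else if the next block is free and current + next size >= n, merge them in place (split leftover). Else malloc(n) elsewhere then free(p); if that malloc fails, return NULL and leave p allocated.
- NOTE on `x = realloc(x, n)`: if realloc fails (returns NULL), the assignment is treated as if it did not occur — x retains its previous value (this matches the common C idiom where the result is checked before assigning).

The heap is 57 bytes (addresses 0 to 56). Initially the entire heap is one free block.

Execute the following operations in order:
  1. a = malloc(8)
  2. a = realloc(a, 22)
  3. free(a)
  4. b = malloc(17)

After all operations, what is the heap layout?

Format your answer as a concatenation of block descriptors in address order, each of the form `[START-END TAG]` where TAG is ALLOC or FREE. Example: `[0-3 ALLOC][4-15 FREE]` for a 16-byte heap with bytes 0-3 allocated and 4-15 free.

Answer: [0-16 ALLOC][17-56 FREE]

Derivation:
Op 1: a = malloc(8) -> a = 0; heap: [0-7 ALLOC][8-56 FREE]
Op 2: a = realloc(a, 22) -> a = 0; heap: [0-21 ALLOC][22-56 FREE]
Op 3: free(a) -> (freed a); heap: [0-56 FREE]
Op 4: b = malloc(17) -> b = 0; heap: [0-16 ALLOC][17-56 FREE]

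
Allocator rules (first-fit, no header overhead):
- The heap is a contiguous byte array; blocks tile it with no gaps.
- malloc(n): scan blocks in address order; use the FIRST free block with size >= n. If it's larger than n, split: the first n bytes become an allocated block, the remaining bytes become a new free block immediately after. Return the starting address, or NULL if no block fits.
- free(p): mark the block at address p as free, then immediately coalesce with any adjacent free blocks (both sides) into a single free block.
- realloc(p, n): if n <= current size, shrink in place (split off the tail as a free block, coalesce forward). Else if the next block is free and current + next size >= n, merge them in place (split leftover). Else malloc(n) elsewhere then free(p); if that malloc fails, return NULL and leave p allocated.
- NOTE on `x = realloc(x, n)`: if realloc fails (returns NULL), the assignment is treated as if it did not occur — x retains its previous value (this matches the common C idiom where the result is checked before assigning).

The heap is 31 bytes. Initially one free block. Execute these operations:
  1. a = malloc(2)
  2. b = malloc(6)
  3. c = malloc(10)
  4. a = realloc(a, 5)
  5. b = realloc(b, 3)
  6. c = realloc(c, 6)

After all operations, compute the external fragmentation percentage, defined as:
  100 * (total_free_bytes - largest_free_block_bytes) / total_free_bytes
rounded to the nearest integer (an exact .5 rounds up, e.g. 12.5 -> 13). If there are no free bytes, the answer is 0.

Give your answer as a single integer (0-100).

Op 1: a = malloc(2) -> a = 0; heap: [0-1 ALLOC][2-30 FREE]
Op 2: b = malloc(6) -> b = 2; heap: [0-1 ALLOC][2-7 ALLOC][8-30 FREE]
Op 3: c = malloc(10) -> c = 8; heap: [0-1 ALLOC][2-7 ALLOC][8-17 ALLOC][18-30 FREE]
Op 4: a = realloc(a, 5) -> a = 18; heap: [0-1 FREE][2-7 ALLOC][8-17 ALLOC][18-22 ALLOC][23-30 FREE]
Op 5: b = realloc(b, 3) -> b = 2; heap: [0-1 FREE][2-4 ALLOC][5-7 FREE][8-17 ALLOC][18-22 ALLOC][23-30 FREE]
Op 6: c = realloc(c, 6) -> c = 8; heap: [0-1 FREE][2-4 ALLOC][5-7 FREE][8-13 ALLOC][14-17 FREE][18-22 ALLOC][23-30 FREE]
Free blocks: [2 3 4 8] total_free=17 largest=8 -> 100*(17-8)/17 = 900/17 ≈ 52.941 -> rounds to 53

Answer: 53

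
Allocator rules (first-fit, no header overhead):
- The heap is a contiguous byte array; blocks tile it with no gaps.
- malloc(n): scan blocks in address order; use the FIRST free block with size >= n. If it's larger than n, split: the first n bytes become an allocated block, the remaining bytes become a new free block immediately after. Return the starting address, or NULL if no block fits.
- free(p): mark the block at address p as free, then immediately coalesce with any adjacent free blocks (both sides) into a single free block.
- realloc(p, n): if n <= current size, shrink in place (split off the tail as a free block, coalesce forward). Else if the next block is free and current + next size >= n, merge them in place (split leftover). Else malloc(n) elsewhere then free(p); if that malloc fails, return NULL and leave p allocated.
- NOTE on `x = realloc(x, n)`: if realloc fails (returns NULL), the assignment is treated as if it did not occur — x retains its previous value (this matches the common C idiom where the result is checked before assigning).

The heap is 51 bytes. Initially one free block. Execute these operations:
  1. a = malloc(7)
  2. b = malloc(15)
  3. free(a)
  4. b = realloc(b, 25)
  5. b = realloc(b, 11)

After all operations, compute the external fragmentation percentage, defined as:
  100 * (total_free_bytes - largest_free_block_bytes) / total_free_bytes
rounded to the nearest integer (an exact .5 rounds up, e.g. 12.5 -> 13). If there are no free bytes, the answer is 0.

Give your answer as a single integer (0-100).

Answer: 18

Derivation:
Op 1: a = malloc(7) -> a = 0; heap: [0-6 ALLOC][7-50 FREE]
Op 2: b = malloc(15) -> b = 7; heap: [0-6 ALLOC][7-21 ALLOC][22-50 FREE]
Op 3: free(a) -> (freed a); heap: [0-6 FREE][7-21 ALLOC][22-50 FREE]
Op 4: b = realloc(b, 25) -> b = 7; heap: [0-6 FREE][7-31 ALLOC][32-50 FREE]
Op 5: b = realloc(b, 11) -> b = 7; heap: [0-6 FREE][7-17 ALLOC][18-50 FREE]
Free blocks: [7 33] total_free=40 largest=33 -> 100*(40-33)/40 = 700/40 = 17.5 -> rounds to 18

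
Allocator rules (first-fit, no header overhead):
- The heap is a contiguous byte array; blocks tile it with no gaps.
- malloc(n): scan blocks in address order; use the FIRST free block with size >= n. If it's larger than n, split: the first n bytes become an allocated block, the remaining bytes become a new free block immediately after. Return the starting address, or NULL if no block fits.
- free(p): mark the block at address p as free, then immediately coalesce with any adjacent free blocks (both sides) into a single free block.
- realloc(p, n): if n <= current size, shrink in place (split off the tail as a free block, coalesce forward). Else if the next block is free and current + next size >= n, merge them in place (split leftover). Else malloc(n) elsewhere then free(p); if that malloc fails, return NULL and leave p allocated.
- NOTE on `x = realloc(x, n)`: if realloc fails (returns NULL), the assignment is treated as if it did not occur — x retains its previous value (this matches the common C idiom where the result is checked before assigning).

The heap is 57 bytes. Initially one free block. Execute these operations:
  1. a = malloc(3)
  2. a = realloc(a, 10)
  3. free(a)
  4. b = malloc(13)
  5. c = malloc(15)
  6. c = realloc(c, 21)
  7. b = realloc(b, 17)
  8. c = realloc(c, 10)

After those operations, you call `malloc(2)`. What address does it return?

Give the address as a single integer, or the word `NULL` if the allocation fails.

Answer: 0

Derivation:
Op 1: a = malloc(3) -> a = 0; heap: [0-2 ALLOC][3-56 FREE]
Op 2: a = realloc(a, 10) -> a = 0; heap: [0-9 ALLOC][10-56 FREE]
Op 3: free(a) -> (freed a); heap: [0-56 FREE]
Op 4: b = malloc(13) -> b = 0; heap: [0-12 ALLOC][13-56 FREE]
Op 5: c = malloc(15) -> c = 13; heap: [0-12 ALLOC][13-27 ALLOC][28-56 FREE]
Op 6: c = realloc(c, 21) -> c = 13; heap: [0-12 ALLOC][13-33 ALLOC][34-56 FREE]
Op 7: b = realloc(b, 17) -> b = 34; heap: [0-12 FREE][13-33 ALLOC][34-50 ALLOC][51-56 FREE]
Op 8: c = realloc(c, 10) -> c = 13; heap: [0-12 FREE][13-22 ALLOC][23-33 FREE][34-50 ALLOC][51-56 FREE]
malloc(2): first-fit scan over [0-12 FREE][13-22 ALLOC][23-33 FREE][34-50 ALLOC][51-56 FREE] -> 0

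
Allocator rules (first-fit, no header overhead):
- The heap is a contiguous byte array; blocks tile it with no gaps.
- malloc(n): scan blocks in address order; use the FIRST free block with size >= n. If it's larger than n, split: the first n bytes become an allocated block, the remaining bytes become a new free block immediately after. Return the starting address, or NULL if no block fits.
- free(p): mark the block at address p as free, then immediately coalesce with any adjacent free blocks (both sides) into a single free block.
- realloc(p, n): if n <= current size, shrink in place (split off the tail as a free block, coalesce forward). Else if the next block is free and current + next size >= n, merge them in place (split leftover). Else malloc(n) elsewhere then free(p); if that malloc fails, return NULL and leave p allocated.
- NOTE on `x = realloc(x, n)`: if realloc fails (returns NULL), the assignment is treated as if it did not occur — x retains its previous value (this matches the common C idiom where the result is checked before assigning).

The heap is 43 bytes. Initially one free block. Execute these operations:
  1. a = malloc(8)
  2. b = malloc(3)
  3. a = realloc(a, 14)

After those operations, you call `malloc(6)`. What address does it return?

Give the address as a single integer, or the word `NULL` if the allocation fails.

Answer: 0

Derivation:
Op 1: a = malloc(8) -> a = 0; heap: [0-7 ALLOC][8-42 FREE]
Op 2: b = malloc(3) -> b = 8; heap: [0-7 ALLOC][8-10 ALLOC][11-42 FREE]
Op 3: a = realloc(a, 14) -> a = 11; heap: [0-7 FREE][8-10 ALLOC][11-24 ALLOC][25-42 FREE]
malloc(6): first-fit scan over [0-7 FREE][8-10 ALLOC][11-24 ALLOC][25-42 FREE] -> 0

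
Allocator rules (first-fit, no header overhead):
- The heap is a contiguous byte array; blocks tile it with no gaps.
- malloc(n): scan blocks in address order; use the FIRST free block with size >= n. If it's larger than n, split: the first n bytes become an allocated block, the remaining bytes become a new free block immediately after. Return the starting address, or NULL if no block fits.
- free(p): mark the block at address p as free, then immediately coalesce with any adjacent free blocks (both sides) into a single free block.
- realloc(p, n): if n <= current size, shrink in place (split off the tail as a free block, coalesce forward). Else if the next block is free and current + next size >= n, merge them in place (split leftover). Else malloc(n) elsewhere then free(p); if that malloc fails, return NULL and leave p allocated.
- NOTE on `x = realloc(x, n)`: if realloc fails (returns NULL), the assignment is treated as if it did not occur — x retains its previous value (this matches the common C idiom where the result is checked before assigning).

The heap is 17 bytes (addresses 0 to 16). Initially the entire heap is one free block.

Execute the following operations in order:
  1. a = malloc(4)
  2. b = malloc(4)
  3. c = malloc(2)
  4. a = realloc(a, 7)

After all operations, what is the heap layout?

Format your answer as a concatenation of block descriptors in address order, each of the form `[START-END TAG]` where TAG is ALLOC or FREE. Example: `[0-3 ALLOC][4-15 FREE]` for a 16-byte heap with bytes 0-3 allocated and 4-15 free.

Op 1: a = malloc(4) -> a = 0; heap: [0-3 ALLOC][4-16 FREE]
Op 2: b = malloc(4) -> b = 4; heap: [0-3 ALLOC][4-7 ALLOC][8-16 FREE]
Op 3: c = malloc(2) -> c = 8; heap: [0-3 ALLOC][4-7 ALLOC][8-9 ALLOC][10-16 FREE]
Op 4: a = realloc(a, 7) -> a = 10; heap: [0-3 FREE][4-7 ALLOC][8-9 ALLOC][10-16 ALLOC]

Answer: [0-3 FREE][4-7 ALLOC][8-9 ALLOC][10-16 ALLOC]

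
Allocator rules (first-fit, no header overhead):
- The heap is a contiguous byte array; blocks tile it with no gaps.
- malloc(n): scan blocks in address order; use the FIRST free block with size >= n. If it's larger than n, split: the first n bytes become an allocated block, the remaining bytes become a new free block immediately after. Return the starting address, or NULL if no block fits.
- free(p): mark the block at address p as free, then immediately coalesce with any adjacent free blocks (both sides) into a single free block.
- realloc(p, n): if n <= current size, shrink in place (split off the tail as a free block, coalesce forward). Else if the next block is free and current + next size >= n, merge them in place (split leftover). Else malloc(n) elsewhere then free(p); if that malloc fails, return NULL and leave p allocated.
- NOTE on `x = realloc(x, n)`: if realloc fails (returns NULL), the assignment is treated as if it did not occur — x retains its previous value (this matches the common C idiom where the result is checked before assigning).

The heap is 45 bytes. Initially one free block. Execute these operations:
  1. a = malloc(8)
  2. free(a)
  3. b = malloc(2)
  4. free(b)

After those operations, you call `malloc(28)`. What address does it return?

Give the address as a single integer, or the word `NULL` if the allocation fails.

Answer: 0

Derivation:
Op 1: a = malloc(8) -> a = 0; heap: [0-7 ALLOC][8-44 FREE]
Op 2: free(a) -> (freed a); heap: [0-44 FREE]
Op 3: b = malloc(2) -> b = 0; heap: [0-1 ALLOC][2-44 FREE]
Op 4: free(b) -> (freed b); heap: [0-44 FREE]
malloc(28): first-fit scan over [0-44 FREE] -> 0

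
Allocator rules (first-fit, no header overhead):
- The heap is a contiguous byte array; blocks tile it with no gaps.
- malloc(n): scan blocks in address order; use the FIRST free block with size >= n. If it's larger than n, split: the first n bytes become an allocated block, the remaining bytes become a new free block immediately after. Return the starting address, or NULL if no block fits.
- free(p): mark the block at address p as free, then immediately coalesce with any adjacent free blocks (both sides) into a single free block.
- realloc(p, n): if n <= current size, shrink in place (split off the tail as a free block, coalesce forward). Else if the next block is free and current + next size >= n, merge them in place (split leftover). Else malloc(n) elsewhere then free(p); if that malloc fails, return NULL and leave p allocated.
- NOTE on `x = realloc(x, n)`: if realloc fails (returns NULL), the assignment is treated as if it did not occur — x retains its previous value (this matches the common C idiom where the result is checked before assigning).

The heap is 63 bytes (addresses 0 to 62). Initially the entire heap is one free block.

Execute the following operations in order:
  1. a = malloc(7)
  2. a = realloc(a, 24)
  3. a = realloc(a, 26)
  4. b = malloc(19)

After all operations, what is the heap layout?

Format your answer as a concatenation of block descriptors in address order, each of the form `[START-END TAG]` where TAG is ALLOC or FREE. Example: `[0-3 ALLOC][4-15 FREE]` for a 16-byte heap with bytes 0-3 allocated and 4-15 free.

Op 1: a = malloc(7) -> a = 0; heap: [0-6 ALLOC][7-62 FREE]
Op 2: a = realloc(a, 24) -> a = 0; heap: [0-23 ALLOC][24-62 FREE]
Op 3: a = realloc(a, 26) -> a = 0; heap: [0-25 ALLOC][26-62 FREE]
Op 4: b = malloc(19) -> b = 26; heap: [0-25 ALLOC][26-44 ALLOC][45-62 FREE]

Answer: [0-25 ALLOC][26-44 ALLOC][45-62 FREE]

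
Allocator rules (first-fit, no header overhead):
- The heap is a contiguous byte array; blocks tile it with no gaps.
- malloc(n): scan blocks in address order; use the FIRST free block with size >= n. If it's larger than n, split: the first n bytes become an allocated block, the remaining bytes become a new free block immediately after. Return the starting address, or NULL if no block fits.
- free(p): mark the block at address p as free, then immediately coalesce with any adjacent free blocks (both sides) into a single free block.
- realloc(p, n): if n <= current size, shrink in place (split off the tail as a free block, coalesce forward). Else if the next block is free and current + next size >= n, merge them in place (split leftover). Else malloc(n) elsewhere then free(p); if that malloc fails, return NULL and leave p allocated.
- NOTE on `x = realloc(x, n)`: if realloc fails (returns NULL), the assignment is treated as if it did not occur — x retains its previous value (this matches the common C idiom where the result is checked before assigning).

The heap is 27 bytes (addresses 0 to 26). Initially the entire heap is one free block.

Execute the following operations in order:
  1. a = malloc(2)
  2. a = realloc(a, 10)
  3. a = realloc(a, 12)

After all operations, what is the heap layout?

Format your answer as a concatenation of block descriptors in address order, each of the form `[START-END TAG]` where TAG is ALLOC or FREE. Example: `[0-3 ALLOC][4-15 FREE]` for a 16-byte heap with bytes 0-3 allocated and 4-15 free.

Answer: [0-11 ALLOC][12-26 FREE]

Derivation:
Op 1: a = malloc(2) -> a = 0; heap: [0-1 ALLOC][2-26 FREE]
Op 2: a = realloc(a, 10) -> a = 0; heap: [0-9 ALLOC][10-26 FREE]
Op 3: a = realloc(a, 12) -> a = 0; heap: [0-11 ALLOC][12-26 FREE]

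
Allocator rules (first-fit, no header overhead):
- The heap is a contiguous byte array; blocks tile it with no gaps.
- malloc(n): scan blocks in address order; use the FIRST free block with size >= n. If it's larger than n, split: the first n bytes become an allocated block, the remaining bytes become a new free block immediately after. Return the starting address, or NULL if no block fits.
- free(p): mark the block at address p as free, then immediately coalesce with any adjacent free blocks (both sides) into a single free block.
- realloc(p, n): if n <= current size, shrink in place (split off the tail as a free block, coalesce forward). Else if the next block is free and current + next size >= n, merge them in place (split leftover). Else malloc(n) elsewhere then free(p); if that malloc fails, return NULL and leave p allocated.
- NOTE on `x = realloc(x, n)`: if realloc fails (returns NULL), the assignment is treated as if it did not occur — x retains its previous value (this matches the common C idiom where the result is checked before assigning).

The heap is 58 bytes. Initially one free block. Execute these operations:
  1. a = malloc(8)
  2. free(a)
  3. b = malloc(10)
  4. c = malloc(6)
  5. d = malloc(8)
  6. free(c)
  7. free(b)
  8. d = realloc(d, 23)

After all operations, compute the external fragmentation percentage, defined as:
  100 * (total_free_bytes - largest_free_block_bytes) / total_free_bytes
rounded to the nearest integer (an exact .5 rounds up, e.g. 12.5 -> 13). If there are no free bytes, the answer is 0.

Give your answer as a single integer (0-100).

Op 1: a = malloc(8) -> a = 0; heap: [0-7 ALLOC][8-57 FREE]
Op 2: free(a) -> (freed a); heap: [0-57 FREE]
Op 3: b = malloc(10) -> b = 0; heap: [0-9 ALLOC][10-57 FREE]
Op 4: c = malloc(6) -> c = 10; heap: [0-9 ALLOC][10-15 ALLOC][16-57 FREE]
Op 5: d = malloc(8) -> d = 16; heap: [0-9 ALLOC][10-15 ALLOC][16-23 ALLOC][24-57 FREE]
Op 6: free(c) -> (freed c); heap: [0-9 ALLOC][10-15 FREE][16-23 ALLOC][24-57 FREE]
Op 7: free(b) -> (freed b); heap: [0-15 FREE][16-23 ALLOC][24-57 FREE]
Op 8: d = realloc(d, 23) -> d = 16; heap: [0-15 FREE][16-38 ALLOC][39-57 FREE]
Free blocks: [16 19] total_free=35 largest=19 -> 100*(35-19)/35 = 1600/35 ≈ 45.714 -> rounds to 46

Answer: 46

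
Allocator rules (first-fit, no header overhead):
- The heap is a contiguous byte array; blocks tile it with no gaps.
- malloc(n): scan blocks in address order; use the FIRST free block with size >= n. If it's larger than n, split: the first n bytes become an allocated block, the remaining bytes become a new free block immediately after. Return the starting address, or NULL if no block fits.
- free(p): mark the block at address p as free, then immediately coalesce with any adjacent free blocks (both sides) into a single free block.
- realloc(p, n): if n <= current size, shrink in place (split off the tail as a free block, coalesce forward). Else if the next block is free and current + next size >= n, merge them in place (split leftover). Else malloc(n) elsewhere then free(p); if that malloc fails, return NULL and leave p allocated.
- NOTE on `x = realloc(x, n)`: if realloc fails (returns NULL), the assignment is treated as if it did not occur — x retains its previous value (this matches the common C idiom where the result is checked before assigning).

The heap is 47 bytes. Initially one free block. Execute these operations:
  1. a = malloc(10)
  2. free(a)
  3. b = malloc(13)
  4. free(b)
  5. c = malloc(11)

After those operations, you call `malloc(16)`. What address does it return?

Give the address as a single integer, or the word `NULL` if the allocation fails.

Op 1: a = malloc(10) -> a = 0; heap: [0-9 ALLOC][10-46 FREE]
Op 2: free(a) -> (freed a); heap: [0-46 FREE]
Op 3: b = malloc(13) -> b = 0; heap: [0-12 ALLOC][13-46 FREE]
Op 4: free(b) -> (freed b); heap: [0-46 FREE]
Op 5: c = malloc(11) -> c = 0; heap: [0-10 ALLOC][11-46 FREE]
malloc(16): first-fit scan over [0-10 ALLOC][11-46 FREE] -> 11

Answer: 11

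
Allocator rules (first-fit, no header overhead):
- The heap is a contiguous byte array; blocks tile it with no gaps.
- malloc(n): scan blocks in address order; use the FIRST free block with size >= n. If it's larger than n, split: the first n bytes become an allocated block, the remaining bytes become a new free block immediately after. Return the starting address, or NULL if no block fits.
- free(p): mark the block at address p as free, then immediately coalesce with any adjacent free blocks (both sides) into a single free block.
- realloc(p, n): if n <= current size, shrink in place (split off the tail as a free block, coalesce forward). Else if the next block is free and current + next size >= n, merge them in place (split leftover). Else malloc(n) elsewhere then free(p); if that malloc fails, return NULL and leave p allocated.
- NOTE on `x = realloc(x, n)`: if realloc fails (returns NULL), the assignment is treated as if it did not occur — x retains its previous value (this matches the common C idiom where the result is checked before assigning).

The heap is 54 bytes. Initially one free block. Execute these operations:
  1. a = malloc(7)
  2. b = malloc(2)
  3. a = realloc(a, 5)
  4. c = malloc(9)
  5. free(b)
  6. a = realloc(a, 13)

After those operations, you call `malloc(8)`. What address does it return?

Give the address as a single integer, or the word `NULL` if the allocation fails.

Op 1: a = malloc(7) -> a = 0; heap: [0-6 ALLOC][7-53 FREE]
Op 2: b = malloc(2) -> b = 7; heap: [0-6 ALLOC][7-8 ALLOC][9-53 FREE]
Op 3: a = realloc(a, 5) -> a = 0; heap: [0-4 ALLOC][5-6 FREE][7-8 ALLOC][9-53 FREE]
Op 4: c = malloc(9) -> c = 9; heap: [0-4 ALLOC][5-6 FREE][7-8 ALLOC][9-17 ALLOC][18-53 FREE]
Op 5: free(b) -> (freed b); heap: [0-4 ALLOC][5-8 FREE][9-17 ALLOC][18-53 FREE]
Op 6: a = realloc(a, 13) -> a = 18; heap: [0-8 FREE][9-17 ALLOC][18-30 ALLOC][31-53 FREE]
malloc(8): first-fit scan over [0-8 FREE][9-17 ALLOC][18-30 ALLOC][31-53 FREE] -> 0

Answer: 0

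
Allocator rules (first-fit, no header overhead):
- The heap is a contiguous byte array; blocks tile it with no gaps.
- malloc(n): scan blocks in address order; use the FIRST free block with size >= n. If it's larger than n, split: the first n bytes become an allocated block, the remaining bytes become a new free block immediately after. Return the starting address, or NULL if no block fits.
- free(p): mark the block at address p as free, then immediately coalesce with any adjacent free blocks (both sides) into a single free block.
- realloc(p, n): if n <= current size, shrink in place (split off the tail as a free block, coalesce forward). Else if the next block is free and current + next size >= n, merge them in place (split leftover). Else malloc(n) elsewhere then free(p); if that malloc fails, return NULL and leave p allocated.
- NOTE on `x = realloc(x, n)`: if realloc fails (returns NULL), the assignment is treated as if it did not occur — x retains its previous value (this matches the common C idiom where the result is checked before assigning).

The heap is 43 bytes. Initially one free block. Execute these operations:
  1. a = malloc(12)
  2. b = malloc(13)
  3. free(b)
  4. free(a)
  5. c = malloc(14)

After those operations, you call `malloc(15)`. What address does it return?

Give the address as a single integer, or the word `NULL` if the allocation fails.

Answer: 14

Derivation:
Op 1: a = malloc(12) -> a = 0; heap: [0-11 ALLOC][12-42 FREE]
Op 2: b = malloc(13) -> b = 12; heap: [0-11 ALLOC][12-24 ALLOC][25-42 FREE]
Op 3: free(b) -> (freed b); heap: [0-11 ALLOC][12-42 FREE]
Op 4: free(a) -> (freed a); heap: [0-42 FREE]
Op 5: c = malloc(14) -> c = 0; heap: [0-13 ALLOC][14-42 FREE]
malloc(15): first-fit scan over [0-13 ALLOC][14-42 FREE] -> 14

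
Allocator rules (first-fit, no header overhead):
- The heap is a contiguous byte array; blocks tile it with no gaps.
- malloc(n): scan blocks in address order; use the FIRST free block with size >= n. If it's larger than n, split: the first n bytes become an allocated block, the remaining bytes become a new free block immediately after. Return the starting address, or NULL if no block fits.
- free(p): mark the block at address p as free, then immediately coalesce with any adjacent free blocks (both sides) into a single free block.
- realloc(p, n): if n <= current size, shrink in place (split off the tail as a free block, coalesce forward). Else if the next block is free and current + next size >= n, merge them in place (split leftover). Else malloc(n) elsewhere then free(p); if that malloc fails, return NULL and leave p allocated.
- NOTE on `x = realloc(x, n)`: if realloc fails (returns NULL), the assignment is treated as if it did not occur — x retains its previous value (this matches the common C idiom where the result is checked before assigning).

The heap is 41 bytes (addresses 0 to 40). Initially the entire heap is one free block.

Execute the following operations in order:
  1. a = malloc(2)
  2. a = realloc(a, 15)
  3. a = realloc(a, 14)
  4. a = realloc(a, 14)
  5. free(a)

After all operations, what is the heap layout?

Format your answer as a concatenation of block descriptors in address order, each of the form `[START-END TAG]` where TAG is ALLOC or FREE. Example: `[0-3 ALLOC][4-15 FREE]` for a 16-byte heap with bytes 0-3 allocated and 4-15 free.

Answer: [0-40 FREE]

Derivation:
Op 1: a = malloc(2) -> a = 0; heap: [0-1 ALLOC][2-40 FREE]
Op 2: a = realloc(a, 15) -> a = 0; heap: [0-14 ALLOC][15-40 FREE]
Op 3: a = realloc(a, 14) -> a = 0; heap: [0-13 ALLOC][14-40 FREE]
Op 4: a = realloc(a, 14) -> a = 0; heap: [0-13 ALLOC][14-40 FREE]
Op 5: free(a) -> (freed a); heap: [0-40 FREE]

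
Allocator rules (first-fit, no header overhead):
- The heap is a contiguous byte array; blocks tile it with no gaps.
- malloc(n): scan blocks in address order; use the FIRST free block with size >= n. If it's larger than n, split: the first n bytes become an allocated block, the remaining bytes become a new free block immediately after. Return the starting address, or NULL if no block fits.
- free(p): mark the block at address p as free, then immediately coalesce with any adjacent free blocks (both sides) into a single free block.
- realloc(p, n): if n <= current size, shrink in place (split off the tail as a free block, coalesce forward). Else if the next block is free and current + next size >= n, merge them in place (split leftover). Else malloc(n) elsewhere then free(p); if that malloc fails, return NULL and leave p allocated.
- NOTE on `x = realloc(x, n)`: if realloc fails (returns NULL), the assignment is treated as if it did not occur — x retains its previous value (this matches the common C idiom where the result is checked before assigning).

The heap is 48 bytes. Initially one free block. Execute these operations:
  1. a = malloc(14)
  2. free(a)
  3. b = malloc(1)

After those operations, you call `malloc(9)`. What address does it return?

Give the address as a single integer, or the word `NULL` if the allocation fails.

Answer: 1

Derivation:
Op 1: a = malloc(14) -> a = 0; heap: [0-13 ALLOC][14-47 FREE]
Op 2: free(a) -> (freed a); heap: [0-47 FREE]
Op 3: b = malloc(1) -> b = 0; heap: [0-0 ALLOC][1-47 FREE]
malloc(9): first-fit scan over [0-0 ALLOC][1-47 FREE] -> 1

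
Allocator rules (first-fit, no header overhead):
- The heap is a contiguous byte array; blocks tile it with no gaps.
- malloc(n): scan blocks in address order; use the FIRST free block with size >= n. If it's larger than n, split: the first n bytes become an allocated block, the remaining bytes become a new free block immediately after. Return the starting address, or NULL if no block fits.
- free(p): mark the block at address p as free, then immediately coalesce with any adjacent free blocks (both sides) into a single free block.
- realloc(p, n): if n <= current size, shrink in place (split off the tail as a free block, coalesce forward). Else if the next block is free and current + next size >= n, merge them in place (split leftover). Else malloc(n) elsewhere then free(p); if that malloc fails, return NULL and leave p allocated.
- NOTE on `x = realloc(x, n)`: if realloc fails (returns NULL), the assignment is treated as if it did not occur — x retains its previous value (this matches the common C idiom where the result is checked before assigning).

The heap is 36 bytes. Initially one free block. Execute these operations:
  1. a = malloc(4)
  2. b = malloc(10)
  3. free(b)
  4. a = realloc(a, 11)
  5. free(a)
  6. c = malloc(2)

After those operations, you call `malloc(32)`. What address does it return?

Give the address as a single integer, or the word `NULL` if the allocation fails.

Answer: 2

Derivation:
Op 1: a = malloc(4) -> a = 0; heap: [0-3 ALLOC][4-35 FREE]
Op 2: b = malloc(10) -> b = 4; heap: [0-3 ALLOC][4-13 ALLOC][14-35 FREE]
Op 3: free(b) -> (freed b); heap: [0-3 ALLOC][4-35 FREE]
Op 4: a = realloc(a, 11) -> a = 0; heap: [0-10 ALLOC][11-35 FREE]
Op 5: free(a) -> (freed a); heap: [0-35 FREE]
Op 6: c = malloc(2) -> c = 0; heap: [0-1 ALLOC][2-35 FREE]
malloc(32): first-fit scan over [0-1 ALLOC][2-35 FREE] -> 2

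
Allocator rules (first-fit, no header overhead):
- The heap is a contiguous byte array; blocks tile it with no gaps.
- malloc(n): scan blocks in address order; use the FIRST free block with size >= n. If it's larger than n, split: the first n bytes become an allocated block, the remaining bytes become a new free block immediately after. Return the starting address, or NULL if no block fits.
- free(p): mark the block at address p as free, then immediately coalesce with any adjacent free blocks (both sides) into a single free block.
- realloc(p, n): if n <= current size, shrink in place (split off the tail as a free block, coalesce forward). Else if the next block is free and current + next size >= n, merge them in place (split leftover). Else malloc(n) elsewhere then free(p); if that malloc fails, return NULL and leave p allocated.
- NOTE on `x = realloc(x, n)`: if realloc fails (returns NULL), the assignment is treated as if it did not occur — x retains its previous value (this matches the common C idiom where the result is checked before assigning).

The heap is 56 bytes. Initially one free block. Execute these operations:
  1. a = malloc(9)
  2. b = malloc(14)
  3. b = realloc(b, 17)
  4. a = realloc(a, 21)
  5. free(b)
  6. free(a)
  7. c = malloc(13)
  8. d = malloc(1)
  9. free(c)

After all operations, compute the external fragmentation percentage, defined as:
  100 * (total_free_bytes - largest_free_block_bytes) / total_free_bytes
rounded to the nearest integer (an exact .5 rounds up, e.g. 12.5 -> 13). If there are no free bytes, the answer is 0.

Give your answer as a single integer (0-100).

Op 1: a = malloc(9) -> a = 0; heap: [0-8 ALLOC][9-55 FREE]
Op 2: b = malloc(14) -> b = 9; heap: [0-8 ALLOC][9-22 ALLOC][23-55 FREE]
Op 3: b = realloc(b, 17) -> b = 9; heap: [0-8 ALLOC][9-25 ALLOC][26-55 FREE]
Op 4: a = realloc(a, 21) -> a = 26; heap: [0-8 FREE][9-25 ALLOC][26-46 ALLOC][47-55 FREE]
Op 5: free(b) -> (freed b); heap: [0-25 FREE][26-46 ALLOC][47-55 FREE]
Op 6: free(a) -> (freed a); heap: [0-55 FREE]
Op 7: c = malloc(13) -> c = 0; heap: [0-12 ALLOC][13-55 FREE]
Op 8: d = malloc(1) -> d = 13; heap: [0-12 ALLOC][13-13 ALLOC][14-55 FREE]
Op 9: free(c) -> (freed c); heap: [0-12 FREE][13-13 ALLOC][14-55 FREE]
Free blocks: [13 42] total_free=55 largest=42 -> 100*(55-42)/55 = 1300/55 ≈ 23.636 -> rounds to 24

Answer: 24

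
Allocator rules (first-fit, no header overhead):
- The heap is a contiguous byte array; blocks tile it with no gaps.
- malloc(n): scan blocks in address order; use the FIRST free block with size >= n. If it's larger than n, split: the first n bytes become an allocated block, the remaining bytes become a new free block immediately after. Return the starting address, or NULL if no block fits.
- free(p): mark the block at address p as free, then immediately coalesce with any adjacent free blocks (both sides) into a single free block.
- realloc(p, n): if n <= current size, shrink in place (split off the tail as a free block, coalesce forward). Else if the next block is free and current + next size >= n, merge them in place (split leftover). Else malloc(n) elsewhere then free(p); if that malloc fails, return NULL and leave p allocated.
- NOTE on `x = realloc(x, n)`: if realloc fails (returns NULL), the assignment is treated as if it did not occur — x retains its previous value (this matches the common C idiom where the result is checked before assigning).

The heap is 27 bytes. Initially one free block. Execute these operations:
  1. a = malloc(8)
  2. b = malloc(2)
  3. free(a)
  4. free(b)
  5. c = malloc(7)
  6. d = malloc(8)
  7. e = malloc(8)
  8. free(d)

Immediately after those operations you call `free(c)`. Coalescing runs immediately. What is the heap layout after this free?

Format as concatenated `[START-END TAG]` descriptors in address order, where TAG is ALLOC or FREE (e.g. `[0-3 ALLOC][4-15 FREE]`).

Op 1: a = malloc(8) -> a = 0; heap: [0-7 ALLOC][8-26 FREE]
Op 2: b = malloc(2) -> b = 8; heap: [0-7 ALLOC][8-9 ALLOC][10-26 FREE]
Op 3: free(a) -> (freed a); heap: [0-7 FREE][8-9 ALLOC][10-26 FREE]
Op 4: free(b) -> (freed b); heap: [0-26 FREE]
Op 5: c = malloc(7) -> c = 0; heap: [0-6 ALLOC][7-26 FREE]
Op 6: d = malloc(8) -> d = 7; heap: [0-6 ALLOC][7-14 ALLOC][15-26 FREE]
Op 7: e = malloc(8) -> e = 15; heap: [0-6 ALLOC][7-14 ALLOC][15-22 ALLOC][23-26 FREE]
Op 8: free(d) -> (freed d); heap: [0-6 ALLOC][7-14 FREE][15-22 ALLOC][23-26 FREE]
free(c): c = 0 -> block [0-6 ALLOC]; mark free, coalesce with adjacent free neighbors -> [0-14 FREE][15-22 ALLOC][23-26 FREE]

Answer: [0-14 FREE][15-22 ALLOC][23-26 FREE]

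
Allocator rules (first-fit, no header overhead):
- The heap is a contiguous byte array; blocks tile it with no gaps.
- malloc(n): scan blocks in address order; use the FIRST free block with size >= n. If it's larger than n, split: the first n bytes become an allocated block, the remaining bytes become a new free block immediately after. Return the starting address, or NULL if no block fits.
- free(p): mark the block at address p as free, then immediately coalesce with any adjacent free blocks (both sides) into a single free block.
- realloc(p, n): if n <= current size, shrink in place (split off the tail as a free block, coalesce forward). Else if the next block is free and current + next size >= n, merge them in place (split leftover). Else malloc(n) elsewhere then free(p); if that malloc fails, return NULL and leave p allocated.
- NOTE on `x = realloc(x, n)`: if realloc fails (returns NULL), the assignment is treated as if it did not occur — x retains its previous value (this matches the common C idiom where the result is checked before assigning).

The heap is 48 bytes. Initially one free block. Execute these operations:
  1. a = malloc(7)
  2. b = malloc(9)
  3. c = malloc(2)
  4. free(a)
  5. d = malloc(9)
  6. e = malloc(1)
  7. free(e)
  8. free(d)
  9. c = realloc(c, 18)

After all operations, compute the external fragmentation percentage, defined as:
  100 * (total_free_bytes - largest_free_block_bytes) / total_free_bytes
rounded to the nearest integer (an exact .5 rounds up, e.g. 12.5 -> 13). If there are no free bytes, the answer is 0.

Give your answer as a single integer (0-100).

Op 1: a = malloc(7) -> a = 0; heap: [0-6 ALLOC][7-47 FREE]
Op 2: b = malloc(9) -> b = 7; heap: [0-6 ALLOC][7-15 ALLOC][16-47 FREE]
Op 3: c = malloc(2) -> c = 16; heap: [0-6 ALLOC][7-15 ALLOC][16-17 ALLOC][18-47 FREE]
Op 4: free(a) -> (freed a); heap: [0-6 FREE][7-15 ALLOC][16-17 ALLOC][18-47 FREE]
Op 5: d = malloc(9) -> d = 18; heap: [0-6 FREE][7-15 ALLOC][16-17 ALLOC][18-26 ALLOC][27-47 FREE]
Op 6: e = malloc(1) -> e = 0; heap: [0-0 ALLOC][1-6 FREE][7-15 ALLOC][16-17 ALLOC][18-26 ALLOC][27-47 FREE]
Op 7: free(e) -> (freed e); heap: [0-6 FREE][7-15 ALLOC][16-17 ALLOC][18-26 ALLOC][27-47 FREE]
Op 8: free(d) -> (freed d); heap: [0-6 FREE][7-15 ALLOC][16-17 ALLOC][18-47 FREE]
Op 9: c = realloc(c, 18) -> c = 16; heap: [0-6 FREE][7-15 ALLOC][16-33 ALLOC][34-47 FREE]
Free blocks: [7 14] total_free=21 largest=14 -> 100*(21-14)/21 = 700/21 ≈ 33.333 -> rounds to 33

Answer: 33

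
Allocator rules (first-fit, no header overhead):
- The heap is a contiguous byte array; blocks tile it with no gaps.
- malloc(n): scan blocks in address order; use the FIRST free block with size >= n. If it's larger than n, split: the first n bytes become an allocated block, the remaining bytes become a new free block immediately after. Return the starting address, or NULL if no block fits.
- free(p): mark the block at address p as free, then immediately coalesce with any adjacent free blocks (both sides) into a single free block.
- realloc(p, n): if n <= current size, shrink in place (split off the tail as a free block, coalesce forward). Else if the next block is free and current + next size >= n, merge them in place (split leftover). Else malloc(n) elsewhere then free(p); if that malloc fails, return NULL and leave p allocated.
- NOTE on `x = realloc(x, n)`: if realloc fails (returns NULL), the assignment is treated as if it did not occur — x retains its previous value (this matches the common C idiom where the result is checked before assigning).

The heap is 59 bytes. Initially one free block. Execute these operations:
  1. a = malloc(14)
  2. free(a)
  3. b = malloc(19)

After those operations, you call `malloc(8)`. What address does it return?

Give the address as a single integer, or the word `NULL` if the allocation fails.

Op 1: a = malloc(14) -> a = 0; heap: [0-13 ALLOC][14-58 FREE]
Op 2: free(a) -> (freed a); heap: [0-58 FREE]
Op 3: b = malloc(19) -> b = 0; heap: [0-18 ALLOC][19-58 FREE]
malloc(8): first-fit scan over [0-18 ALLOC][19-58 FREE] -> 19

Answer: 19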